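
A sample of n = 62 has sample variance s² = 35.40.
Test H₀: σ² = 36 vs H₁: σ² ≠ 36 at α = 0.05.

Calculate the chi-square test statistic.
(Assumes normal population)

Answer: χ² = 59.9833, fail to reject H₀

Derivation:
df = n - 1 = 61
χ² = (n-1)s²/σ₀² = 61×35.40/36 = 59.9833
Critical values: χ²_{0.975,61} = 41.303, χ²_{0.025,61} = 84.476
Rejection region: χ² < 41.303 or χ² > 84.476
Decision: fail to reject H₀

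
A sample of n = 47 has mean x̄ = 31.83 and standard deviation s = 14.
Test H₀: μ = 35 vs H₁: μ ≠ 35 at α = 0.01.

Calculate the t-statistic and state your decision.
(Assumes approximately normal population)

df = n - 1 = 46
SE = s/√n = 14/√47 = 2.0421
t = (x̄ - μ₀)/SE = (31.83 - 35)/2.0421 = -1.5523
Critical value: t_{0.005,46} = ±2.687
p-value ≈ 0.1274
Decision: fail to reject H₀

Answer: t = -1.5523, fail to reject H₀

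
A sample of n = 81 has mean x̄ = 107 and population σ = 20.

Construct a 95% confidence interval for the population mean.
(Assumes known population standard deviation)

Answer: (102.6445, 111.3555)

Derivation:
Confidence level: 95%, α = 0.05
z_0.025 = 1.960
SE = σ/√n = 20/√81 = 2.2222
Margin of error = 1.960 × 2.2222 = 4.3555
CI: x̄ ± margin = 107 ± 4.3555
CI: (102.6445, 111.3555)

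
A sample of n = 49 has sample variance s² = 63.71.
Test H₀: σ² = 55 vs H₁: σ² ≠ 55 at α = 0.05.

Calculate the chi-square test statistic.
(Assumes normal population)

df = n - 1 = 48
χ² = (n-1)s²/σ₀² = 48×63.71/55 = 55.6015
Critical values: χ²_{0.975,48} = 30.755, χ²_{0.025,48} = 69.023
Rejection region: χ² < 30.755 or χ² > 69.023
Decision: fail to reject H₀

Answer: χ² = 55.6015, fail to reject H₀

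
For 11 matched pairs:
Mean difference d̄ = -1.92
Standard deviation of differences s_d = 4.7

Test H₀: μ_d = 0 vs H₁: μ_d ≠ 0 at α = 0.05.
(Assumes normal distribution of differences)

df = n - 1 = 10
SE = s_d/√n = 4.7/√11 = 1.4171
t = d̄/SE = -1.92/1.4171 = -1.3549
Critical value: t_{0.025,10} = ±2.228
p-value ≈ 0.2053
Decision: fail to reject H₀

Answer: t = -1.3549, fail to reject H₀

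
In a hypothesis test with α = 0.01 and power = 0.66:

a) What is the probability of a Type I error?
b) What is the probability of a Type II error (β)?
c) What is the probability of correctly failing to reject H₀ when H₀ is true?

a) Type I error probability = α = 0.01
b) Power = P(reject H₀ | H₁ true) = 1 - β = 0.66, so Type II error probability = β = 1 - Power = 0.34
c) P(fail to reject H₀ | H₀ true) = 1 - α = 0.99

Answer: a) 0.01, b) 0.34, c) 0.99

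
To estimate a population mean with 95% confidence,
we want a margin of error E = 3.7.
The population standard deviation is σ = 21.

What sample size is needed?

z_0.025 = 1.960
n = (z×σ/E)² = (1.960×21/3.7)²
n = 123.7506
Round up: n = 124

Answer: n = 124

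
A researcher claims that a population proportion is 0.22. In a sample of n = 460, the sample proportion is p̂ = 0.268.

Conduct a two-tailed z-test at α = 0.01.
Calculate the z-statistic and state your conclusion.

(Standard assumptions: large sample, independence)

Answer: z = 2.4852, fail to reject H₀

Derivation:
H₀: p = 0.22, H₁: p ≠ 0.22
Standard error: SE = √(p₀(1-p₀)/n) = √(0.22×0.78/460) = 0.019314
z-statistic: z = (p̂ - p₀)/SE = (0.268 - 0.22)/0.019314 = 2.4852
Critical value: z_0.005 = ±2.576
p-value = 0.0129
Decision: fail to reject H₀ at α = 0.01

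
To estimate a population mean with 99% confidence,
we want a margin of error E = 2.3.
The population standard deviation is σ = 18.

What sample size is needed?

z_0.005 = 2.576
n = (z×σ/E)² = (2.576×18/2.3)²
n = 406.4256
Round up: n = 407

Answer: n = 407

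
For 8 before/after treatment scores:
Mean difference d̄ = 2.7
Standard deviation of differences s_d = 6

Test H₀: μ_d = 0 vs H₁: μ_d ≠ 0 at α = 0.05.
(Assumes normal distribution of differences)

df = n - 1 = 7
SE = s_d/√n = 6/√8 = 2.1213
t = d̄/SE = 2.7/2.1213 = 1.2728
Critical value: t_{0.025,7} = ±2.365
p-value ≈ 0.2437
Decision: fail to reject H₀

Answer: t = 1.2728, fail to reject H₀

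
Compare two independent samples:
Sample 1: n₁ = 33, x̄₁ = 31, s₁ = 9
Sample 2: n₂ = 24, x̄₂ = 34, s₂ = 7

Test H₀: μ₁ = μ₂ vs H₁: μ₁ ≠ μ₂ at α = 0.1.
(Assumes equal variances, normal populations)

Pooled variance: s²_p = [32×9² + 23×7²]/(55) = 67.6182
s_p = 8.2230
SE = s_p×√(1/n₁ + 1/n₂) = 8.2230×√(1/33 + 1/24) = 2.2060
t = (x̄₁ - x̄₂)/SE = (31 - 34)/2.2060 = -1.3599
df = 55, t-critical = ±1.673
Decision: fail to reject H₀

Answer: t = -1.3599, fail to reject H₀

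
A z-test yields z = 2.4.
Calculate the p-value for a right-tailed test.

For z = 2.4:
p = P(Z > 2.4) = 1 - Φ(2.4) = 0.0082

Answer: p-value ≈ 0.0082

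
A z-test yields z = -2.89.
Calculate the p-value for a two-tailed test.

Answer: p-value ≈ 0.0039

Derivation:
For z = -2.89:
p = 2×P(Z > |-2.89|) = 2×(1 - Φ(2.89)) = 0.0039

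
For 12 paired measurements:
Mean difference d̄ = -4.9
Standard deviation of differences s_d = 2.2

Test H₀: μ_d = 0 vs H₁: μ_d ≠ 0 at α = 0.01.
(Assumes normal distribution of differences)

Answer: t = -7.7153, reject H₀

Derivation:
df = n - 1 = 11
SE = s_d/√n = 2.2/√12 = 0.6351
t = d̄/SE = -4.9/0.6351 = -7.7153
Critical value: t_{0.005,11} = ±3.106
p-value < 0.0001
Decision: reject H₀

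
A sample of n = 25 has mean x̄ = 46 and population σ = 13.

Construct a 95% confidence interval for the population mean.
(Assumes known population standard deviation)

Confidence level: 95%, α = 0.05
z_0.025 = 1.960
SE = σ/√n = 13/√25 = 2.6000
Margin of error = 1.960 × 2.6000 = 5.0960
CI: x̄ ± margin = 46 ± 5.0960
CI: (40.9040, 51.0960)

Answer: (40.9040, 51.0960)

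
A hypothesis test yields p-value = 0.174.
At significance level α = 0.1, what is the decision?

Answer: fail to reject H₀

Derivation:
Compare p-value to α:
0.174 ≥ 0.1
Decision: fail to reject H₀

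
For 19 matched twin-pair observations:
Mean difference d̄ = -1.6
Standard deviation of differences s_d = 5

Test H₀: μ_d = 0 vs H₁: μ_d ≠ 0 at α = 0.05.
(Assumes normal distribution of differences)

Answer: t = -1.3948, fail to reject H₀

Derivation:
df = n - 1 = 18
SE = s_d/√n = 5/√19 = 1.1471
t = d̄/SE = -1.6/1.1471 = -1.3948
Critical value: t_{0.025,18} = ±2.101
p-value ≈ 0.1801
Decision: fail to reject H₀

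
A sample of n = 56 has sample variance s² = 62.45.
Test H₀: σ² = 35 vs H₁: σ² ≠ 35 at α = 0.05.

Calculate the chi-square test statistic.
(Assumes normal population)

Answer: χ² = 98.1357, reject H₀

Derivation:
df = n - 1 = 55
χ² = (n-1)s²/σ₀² = 55×62.45/35 = 98.1357
Critical values: χ²_{0.975,55} = 36.398, χ²_{0.025,55} = 77.380
Rejection region: χ² < 36.398 or χ² > 77.380
Decision: reject H₀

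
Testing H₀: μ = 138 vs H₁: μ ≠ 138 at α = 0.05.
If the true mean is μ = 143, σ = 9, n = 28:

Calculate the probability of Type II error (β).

Answer: β ≈ 0.1636

Derivation:
SE = σ/√n = 9/√28 = 1.7008
Critical values: μ₀ ± z_0.025×SE = 138 ± 1.960×1.7008
Acceptance region: (134.6664, 141.3336)
Under H₁ (μ = 143): z_high = (141.3336 - 143)/1.7008 = -0.9798, z_low = (134.6664 - 143)/1.7008 = -4.8998
β = P(not reject | H₁) = Φ(-0.9798) - Φ(-4.8998) ≈ 0.1636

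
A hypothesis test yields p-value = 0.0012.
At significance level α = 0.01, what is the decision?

Answer: reject H₀

Derivation:
Compare p-value to α:
0.0012 < 0.01
Decision: reject H₀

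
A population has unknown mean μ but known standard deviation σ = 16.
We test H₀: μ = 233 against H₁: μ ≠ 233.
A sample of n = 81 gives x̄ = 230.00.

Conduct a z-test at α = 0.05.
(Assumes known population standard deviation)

Standard error: SE = σ/√n = 16/√81 = 1.7778
z-statistic: z = (x̄ - μ₀)/SE = (230.00 - 233)/1.7778 = -1.6875
Critical value: ±1.960
p-value = 0.0915
Decision: fail to reject H₀

Answer: z = -1.6875, fail to reject H₀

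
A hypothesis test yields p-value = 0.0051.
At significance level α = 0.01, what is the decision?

Compare p-value to α:
0.0051 < 0.01
Decision: reject H₀

Answer: reject H₀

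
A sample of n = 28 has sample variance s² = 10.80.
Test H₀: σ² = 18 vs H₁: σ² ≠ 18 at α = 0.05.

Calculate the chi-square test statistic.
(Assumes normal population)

df = n - 1 = 27
χ² = (n-1)s²/σ₀² = 27×10.80/18 = 16.2000
Critical values: χ²_{0.975,27} = 14.573, χ²_{0.025,27} = 43.195
Rejection region: χ² < 14.573 or χ² > 43.195
Decision: fail to reject H₀

Answer: χ² = 16.2000, fail to reject H₀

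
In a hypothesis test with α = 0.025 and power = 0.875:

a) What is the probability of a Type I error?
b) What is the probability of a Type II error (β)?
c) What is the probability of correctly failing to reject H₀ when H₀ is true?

Answer: a) 0.025, b) 0.125, c) 0.975

Derivation:
a) Type I error probability = α = 0.025
b) Power = P(reject H₀ | H₁ true) = 1 - β = 0.875, so Type II error probability = β = 1 - Power = 0.125
c) P(fail to reject H₀ | H₀ true) = 1 - α = 0.975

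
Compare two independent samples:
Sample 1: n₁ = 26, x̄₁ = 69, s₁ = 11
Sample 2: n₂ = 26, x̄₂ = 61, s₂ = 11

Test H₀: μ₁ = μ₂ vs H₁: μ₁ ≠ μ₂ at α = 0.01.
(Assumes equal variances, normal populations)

Pooled variance: s²_p = [25×11² + 25×11²]/(50) = 121.0000
s_p = 11.0000
SE = s_p×√(1/n₁ + 1/n₂) = 11.0000×√(1/26 + 1/26) = 3.0509
t = (x̄₁ - x̄₂)/SE = (69 - 61)/3.0509 = 2.6222
df = 50, t-critical = ±2.678
Decision: fail to reject H₀

Answer: t = 2.6222, fail to reject H₀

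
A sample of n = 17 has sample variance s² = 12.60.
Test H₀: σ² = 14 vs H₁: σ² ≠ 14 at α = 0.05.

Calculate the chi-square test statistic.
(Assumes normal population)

Answer: χ² = 14.4000, fail to reject H₀

Derivation:
df = n - 1 = 16
χ² = (n-1)s²/σ₀² = 16×12.60/14 = 14.4000
Critical values: χ²_{0.975,16} = 6.908, χ²_{0.025,16} = 28.845
Rejection region: χ² < 6.908 or χ² > 28.845
Decision: fail to reject H₀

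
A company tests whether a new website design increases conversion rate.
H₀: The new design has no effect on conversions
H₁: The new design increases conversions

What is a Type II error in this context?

Type I error: rejecting H₀ when it is actually true (false positive).
Type II error: failing to reject H₀ when H₁ is actually true (false negative).

Answer: Keeping the old design when the new one would have increased conversions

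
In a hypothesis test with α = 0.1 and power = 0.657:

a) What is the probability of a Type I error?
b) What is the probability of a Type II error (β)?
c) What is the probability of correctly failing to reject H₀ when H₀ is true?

Answer: a) 0.1, b) 0.343, c) 0.9

Derivation:
a) Type I error probability = α = 0.1
b) Power = P(reject H₀ | H₁ true) = 1 - β = 0.657, so Type II error probability = β = 1 - Power = 0.343
c) P(fail to reject H₀ | H₀ true) = 1 - α = 0.9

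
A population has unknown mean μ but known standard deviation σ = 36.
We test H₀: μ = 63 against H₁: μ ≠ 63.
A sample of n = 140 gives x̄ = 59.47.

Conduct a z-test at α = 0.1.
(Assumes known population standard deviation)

Answer: z = -1.1602, fail to reject H₀

Derivation:
Standard error: SE = σ/√n = 36/√140 = 3.0426
z-statistic: z = (x̄ - μ₀)/SE = (59.47 - 63)/3.0426 = -1.1602
Critical value: ±1.645
p-value = 0.2460
Decision: fail to reject H₀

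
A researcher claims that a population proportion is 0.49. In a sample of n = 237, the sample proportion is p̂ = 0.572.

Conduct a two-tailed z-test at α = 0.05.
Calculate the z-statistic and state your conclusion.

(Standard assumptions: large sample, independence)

H₀: p = 0.49, H₁: p ≠ 0.49
Standard error: SE = √(p₀(1-p₀)/n) = √(0.49×0.51/237) = 0.032472
z-statistic: z = (p̂ - p₀)/SE = (0.572 - 0.49)/0.032472 = 2.5253
Critical value: z_0.025 = ±1.960
p-value = 0.0116
Decision: reject H₀ at α = 0.05

Answer: z = 2.5253, reject H₀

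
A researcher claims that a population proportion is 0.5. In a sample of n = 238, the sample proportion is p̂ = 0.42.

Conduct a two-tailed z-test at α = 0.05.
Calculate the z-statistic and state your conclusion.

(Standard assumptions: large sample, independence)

Answer: z = -2.4684, reject H₀

Derivation:
H₀: p = 0.5, H₁: p ≠ 0.5
Standard error: SE = √(p₀(1-p₀)/n) = √(0.5×0.5/238) = 0.032410
z-statistic: z = (p̂ - p₀)/SE = (0.42 - 0.5)/0.032410 = -2.4684
Critical value: z_0.025 = ±1.960
p-value = 0.0136
Decision: reject H₀ at α = 0.05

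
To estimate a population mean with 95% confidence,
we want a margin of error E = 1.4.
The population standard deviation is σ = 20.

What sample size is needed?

Answer: n = 784

Derivation:
z_0.025 = 1.960
n = (z×σ/E)² = (1.960×20/1.4)²
n = 784.0000
Already a whole number: n = 784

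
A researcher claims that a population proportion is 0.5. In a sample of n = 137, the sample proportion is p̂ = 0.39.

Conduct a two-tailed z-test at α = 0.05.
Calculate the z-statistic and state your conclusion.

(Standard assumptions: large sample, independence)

Answer: z = -2.5750, reject H₀

Derivation:
H₀: p = 0.5, H₁: p ≠ 0.5
Standard error: SE = √(p₀(1-p₀)/n) = √(0.5×0.5/137) = 0.042718
z-statistic: z = (p̂ - p₀)/SE = (0.39 - 0.5)/0.042718 = -2.5750
Critical value: z_0.025 = ±1.960
p-value = 0.0100
Decision: reject H₀ at α = 0.05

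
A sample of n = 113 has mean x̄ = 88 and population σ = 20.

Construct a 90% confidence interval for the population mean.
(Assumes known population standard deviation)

Confidence level: 90%, α = 0.1
z_0.05 = 1.645
SE = σ/√n = 20/√113 = 1.8814
Margin of error = 1.645 × 1.8814 = 3.0949
CI: x̄ ± margin = 88 ± 3.0949
CI: (84.9051, 91.0949)

Answer: (84.9051, 91.0949)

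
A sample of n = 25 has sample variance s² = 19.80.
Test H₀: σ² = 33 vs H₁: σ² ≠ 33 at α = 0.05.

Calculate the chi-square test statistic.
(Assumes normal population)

df = n - 1 = 24
χ² = (n-1)s²/σ₀² = 24×19.80/33 = 14.4000
Critical values: χ²_{0.975,24} = 12.401, χ²_{0.025,24} = 39.364
Rejection region: χ² < 12.401 or χ² > 39.364
Decision: fail to reject H₀

Answer: χ² = 14.4000, fail to reject H₀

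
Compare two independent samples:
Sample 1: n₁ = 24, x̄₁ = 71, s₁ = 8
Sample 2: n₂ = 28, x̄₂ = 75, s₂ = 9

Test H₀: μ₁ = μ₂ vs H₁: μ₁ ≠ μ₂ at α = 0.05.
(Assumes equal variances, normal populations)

Answer: t = -1.6810, fail to reject H₀

Derivation:
Pooled variance: s²_p = [23×8² + 27×9²]/(50) = 73.1800
s_p = 8.5545
SE = s_p×√(1/n₁ + 1/n₂) = 8.5545×√(1/24 + 1/28) = 2.3796
t = (x̄₁ - x̄₂)/SE = (71 - 75)/2.3796 = -1.6810
df = 50, t-critical = ±2.009
Decision: fail to reject H₀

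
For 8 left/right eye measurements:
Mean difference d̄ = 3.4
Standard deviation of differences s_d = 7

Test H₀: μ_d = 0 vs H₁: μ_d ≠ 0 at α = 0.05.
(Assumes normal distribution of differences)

df = n - 1 = 7
SE = s_d/√n = 7/√8 = 2.4749
t = d̄/SE = 3.4/2.4749 = 1.3738
Critical value: t_{0.025,7} = ±2.365
p-value ≈ 0.2119
Decision: fail to reject H₀

Answer: t = 1.3738, fail to reject H₀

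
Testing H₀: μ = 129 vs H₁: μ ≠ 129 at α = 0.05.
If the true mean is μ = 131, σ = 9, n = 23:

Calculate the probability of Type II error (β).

SE = σ/√n = 9/√23 = 1.8766
Critical values: μ₀ ± z_0.025×SE = 129 ± 1.960×1.8766
Acceptance region: (125.3219, 132.6781)
Under H₁ (μ = 131): z_high = (132.6781 - 131)/1.8766 = 0.8942, z_low = (125.3219 - 131)/1.8766 = -3.0257
β = P(not reject | H₁) = Φ(0.8942) - Φ(-3.0257) ≈ 0.8132

Answer: β ≈ 0.8132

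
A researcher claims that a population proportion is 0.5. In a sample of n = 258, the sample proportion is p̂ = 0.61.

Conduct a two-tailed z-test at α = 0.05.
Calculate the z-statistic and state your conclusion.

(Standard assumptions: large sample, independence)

H₀: p = 0.5, H₁: p ≠ 0.5
Standard error: SE = √(p₀(1-p₀)/n) = √(0.5×0.5/258) = 0.031129
z-statistic: z = (p̂ - p₀)/SE = (0.61 - 0.5)/0.031129 = 3.5337
Critical value: z_0.025 = ±1.960
p-value = 0.0004
Decision: reject H₀ at α = 0.05

Answer: z = 3.5337, reject H₀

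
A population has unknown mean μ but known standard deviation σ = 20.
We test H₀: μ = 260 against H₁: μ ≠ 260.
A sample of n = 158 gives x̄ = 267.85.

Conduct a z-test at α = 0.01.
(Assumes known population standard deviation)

Standard error: SE = σ/√n = 20/√158 = 1.5911
z-statistic: z = (x̄ - μ₀)/SE = (267.85 - 260)/1.5911 = 4.9337
Critical value: ±2.576
p-value < 0.0001
Decision: reject H₀

Answer: z = 4.9337, reject H₀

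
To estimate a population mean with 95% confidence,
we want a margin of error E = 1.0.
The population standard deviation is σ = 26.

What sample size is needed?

z_0.025 = 1.960
n = (z×σ/E)² = (1.960×26/1.0)²
n = 2596.9216
Round up: n = 2597

Answer: n = 2597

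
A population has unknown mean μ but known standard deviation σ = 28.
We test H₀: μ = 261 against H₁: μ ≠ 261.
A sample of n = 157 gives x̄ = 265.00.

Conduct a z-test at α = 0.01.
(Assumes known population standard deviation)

Answer: z = 1.7900, fail to reject H₀

Derivation:
Standard error: SE = σ/√n = 28/√157 = 2.2346
z-statistic: z = (x̄ - μ₀)/SE = (265.00 - 261)/2.2346 = 1.7900
Critical value: ±2.576
p-value = 0.0735
Decision: fail to reject H₀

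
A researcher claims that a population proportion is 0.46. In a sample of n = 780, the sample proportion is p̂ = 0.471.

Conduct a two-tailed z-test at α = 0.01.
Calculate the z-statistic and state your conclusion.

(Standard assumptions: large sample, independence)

Answer: z = 0.6164, fail to reject H₀

Derivation:
H₀: p = 0.46, H₁: p ≠ 0.46
Standard error: SE = √(p₀(1-p₀)/n) = √(0.46×0.54/780) = 0.017845
z-statistic: z = (p̂ - p₀)/SE = (0.471 - 0.46)/0.017845 = 0.6164
Critical value: z_0.005 = ±2.576
p-value = 0.5376
Decision: fail to reject H₀ at α = 0.01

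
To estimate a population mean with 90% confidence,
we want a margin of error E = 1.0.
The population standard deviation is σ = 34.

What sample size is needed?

z_0.05 = 1.645
n = (z×σ/E)² = (1.645×34/1.0)²
n = 3128.1649
Round up: n = 3129

Answer: n = 3129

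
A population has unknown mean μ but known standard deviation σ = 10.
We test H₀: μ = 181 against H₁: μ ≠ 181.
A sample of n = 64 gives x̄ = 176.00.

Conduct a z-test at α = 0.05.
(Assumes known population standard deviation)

Standard error: SE = σ/√n = 10/√64 = 1.2500
z-statistic: z = (x̄ - μ₀)/SE = (176.00 - 181)/1.2500 = -4.0000
Critical value: ±1.960
p-value = 0.0001
Decision: reject H₀

Answer: z = -4.0000, reject H₀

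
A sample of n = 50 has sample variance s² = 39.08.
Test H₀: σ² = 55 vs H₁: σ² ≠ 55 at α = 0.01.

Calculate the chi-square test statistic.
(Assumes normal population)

df = n - 1 = 49
χ² = (n-1)s²/σ₀² = 49×39.08/55 = 34.8167
Critical values: χ²_{0.995,49} = 27.249, χ²_{0.005,49} = 78.231
Rejection region: χ² < 27.249 or χ² > 78.231
Decision: fail to reject H₀

Answer: χ² = 34.8167, fail to reject H₀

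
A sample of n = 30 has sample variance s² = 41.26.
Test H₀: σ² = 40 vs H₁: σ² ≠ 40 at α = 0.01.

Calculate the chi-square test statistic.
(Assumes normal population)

df = n - 1 = 29
χ² = (n-1)s²/σ₀² = 29×41.26/40 = 29.9135
Critical values: χ²_{0.995,29} = 13.121, χ²_{0.005,29} = 52.336
Rejection region: χ² < 13.121 or χ² > 52.336
Decision: fail to reject H₀

Answer: χ² = 29.9135, fail to reject H₀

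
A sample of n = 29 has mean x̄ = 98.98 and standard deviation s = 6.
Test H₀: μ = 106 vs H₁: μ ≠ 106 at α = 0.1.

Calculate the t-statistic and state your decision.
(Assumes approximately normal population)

df = n - 1 = 28
SE = s/√n = 6/√29 = 1.1142
t = (x̄ - μ₀)/SE = (98.98 - 106)/1.1142 = -6.3005
Critical value: t_{0.05,28} = ±1.701
p-value < 0.0001
Decision: reject H₀

Answer: t = -6.3005, reject H₀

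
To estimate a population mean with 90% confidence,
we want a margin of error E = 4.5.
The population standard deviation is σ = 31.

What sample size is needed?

z_0.05 = 1.645
n = (z×σ/E)² = (1.645×31/4.5)²
n = 128.4193
Round up: n = 129

Answer: n = 129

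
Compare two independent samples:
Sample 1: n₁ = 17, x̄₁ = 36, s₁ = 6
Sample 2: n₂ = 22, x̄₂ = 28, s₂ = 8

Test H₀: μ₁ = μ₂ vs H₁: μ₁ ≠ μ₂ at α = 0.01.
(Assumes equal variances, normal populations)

Pooled variance: s²_p = [16×6² + 21×8²]/(37) = 51.8919
s_p = 7.2036
SE = s_p×√(1/n₁ + 1/n₂) = 7.2036×√(1/17 + 1/22) = 2.3262
t = (x̄₁ - x̄₂)/SE = (36 - 28)/2.3262 = 3.4391
df = 37, t-critical = ±2.715
Decision: reject H₀

Answer: t = 3.4391, reject H₀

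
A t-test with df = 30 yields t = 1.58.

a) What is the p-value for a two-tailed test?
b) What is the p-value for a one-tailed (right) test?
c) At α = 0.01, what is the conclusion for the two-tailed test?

Using t-distribution with df = 30:
a) Two-tailed: p = 2×P(T > 1.58) = 0.1246
b) One-tailed: p = P(T > 1.58) = 0.0623
c) 0.1246 ≥ 0.01, fail to reject H₀

Answer: a) 0.1246, b) 0.0623, c) fail to reject H₀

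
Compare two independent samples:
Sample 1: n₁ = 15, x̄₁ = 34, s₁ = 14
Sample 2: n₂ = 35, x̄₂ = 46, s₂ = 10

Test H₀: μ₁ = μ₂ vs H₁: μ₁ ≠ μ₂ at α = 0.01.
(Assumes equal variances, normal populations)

Pooled variance: s²_p = [14×14² + 34×10²]/(48) = 128.0000
s_p = 11.3137
SE = s_p×√(1/n₁ + 1/n₂) = 11.3137×√(1/15 + 1/35) = 3.4915
t = (x̄₁ - x̄₂)/SE = (34 - 46)/3.4915 = -3.4369
df = 48, t-critical = ±2.682
Decision: reject H₀

Answer: t = -3.4369, reject H₀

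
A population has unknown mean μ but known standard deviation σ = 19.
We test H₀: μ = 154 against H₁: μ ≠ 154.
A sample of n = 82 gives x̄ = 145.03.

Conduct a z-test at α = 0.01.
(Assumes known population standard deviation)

Standard error: SE = σ/√n = 19/√82 = 2.0982
z-statistic: z = (x̄ - μ₀)/SE = (145.03 - 154)/2.0982 = -4.2751
Critical value: ±2.576
p-value < 0.0001
Decision: reject H₀

Answer: z = -4.2751, reject H₀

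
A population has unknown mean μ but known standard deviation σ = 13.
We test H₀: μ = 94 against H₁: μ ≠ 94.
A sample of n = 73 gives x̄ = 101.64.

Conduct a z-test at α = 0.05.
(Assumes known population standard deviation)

Answer: z = 5.0214, reject H₀

Derivation:
Standard error: SE = σ/√n = 13/√73 = 1.5215
z-statistic: z = (x̄ - μ₀)/SE = (101.64 - 94)/1.5215 = 5.0214
Critical value: ±1.960
p-value < 0.0001
Decision: reject H₀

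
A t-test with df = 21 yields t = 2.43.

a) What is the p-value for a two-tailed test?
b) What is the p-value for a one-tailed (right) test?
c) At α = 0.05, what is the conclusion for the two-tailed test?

Using t-distribution with df = 21:
a) Two-tailed: p = 2×P(T > 2.43) = 0.0242
b) One-tailed: p = P(T > 2.43) = 0.0121
c) 0.0242 < 0.05, reject H₀

Answer: a) 0.0242, b) 0.0121, c) reject H₀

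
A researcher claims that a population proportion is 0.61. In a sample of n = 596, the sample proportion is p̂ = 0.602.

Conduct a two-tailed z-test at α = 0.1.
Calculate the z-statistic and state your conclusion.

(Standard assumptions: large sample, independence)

Answer: z = -0.4004, fail to reject H₀

Derivation:
H₀: p = 0.61, H₁: p ≠ 0.61
Standard error: SE = √(p₀(1-p₀)/n) = √(0.61×0.39/596) = 0.019979
z-statistic: z = (p̂ - p₀)/SE = (0.602 - 0.61)/0.019979 = -0.4004
Critical value: z_0.05 = ±1.645
p-value = 0.6889
Decision: fail to reject H₀ at α = 0.1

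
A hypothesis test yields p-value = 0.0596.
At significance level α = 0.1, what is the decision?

Answer: reject H₀

Derivation:
Compare p-value to α:
0.0596 < 0.1
Decision: reject H₀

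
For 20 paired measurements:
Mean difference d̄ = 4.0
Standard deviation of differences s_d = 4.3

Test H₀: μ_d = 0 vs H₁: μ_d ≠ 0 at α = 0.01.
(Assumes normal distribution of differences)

df = n - 1 = 19
SE = s_d/√n = 4.3/√20 = 0.9615
t = d̄/SE = 4.0/0.9615 = 4.1602
Critical value: t_{0.005,19} = ±2.861
p-value ≈ 0.0005
Decision: reject H₀

Answer: t = 4.1602, reject H₀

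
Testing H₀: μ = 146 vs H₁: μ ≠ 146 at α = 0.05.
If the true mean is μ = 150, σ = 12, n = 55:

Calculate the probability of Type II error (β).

SE = σ/√n = 12/√55 = 1.6181
Critical values: μ₀ ± z_0.025×SE = 146 ± 1.960×1.6181
Acceptance region: (142.8285, 149.1715)
Under H₁ (μ = 150): z_high = (149.1715 - 150)/1.6181 = -0.5120, z_low = (142.8285 - 150)/1.6181 = -4.4320
β = P(not reject | H₁) = Φ(-0.5120) - Φ(-4.4320) ≈ 0.3043

Answer: β ≈ 0.3043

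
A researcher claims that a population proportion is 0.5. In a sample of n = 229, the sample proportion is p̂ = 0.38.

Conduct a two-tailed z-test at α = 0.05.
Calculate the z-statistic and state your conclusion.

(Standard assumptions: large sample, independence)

H₀: p = 0.5, H₁: p ≠ 0.5
Standard error: SE = √(p₀(1-p₀)/n) = √(0.5×0.5/229) = 0.033041
z-statistic: z = (p̂ - p₀)/SE = (0.38 - 0.5)/0.033041 = -3.6319
Critical value: z_0.025 = ±1.960
p-value = 0.0003
Decision: reject H₀ at α = 0.05

Answer: z = -3.6319, reject H₀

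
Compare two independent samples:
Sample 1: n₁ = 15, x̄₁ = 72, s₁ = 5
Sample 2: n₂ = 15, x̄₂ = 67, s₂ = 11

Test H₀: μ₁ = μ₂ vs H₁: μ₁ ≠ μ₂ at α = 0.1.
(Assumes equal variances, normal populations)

Pooled variance: s²_p = [14×5² + 14×11²]/(28) = 73.0000
s_p = 8.5440
SE = s_p×√(1/n₁ + 1/n₂) = 8.5440×√(1/15 + 1/15) = 3.1198
t = (x̄₁ - x̄₂)/SE = (72 - 67)/3.1198 = 1.6027
df = 28, t-critical = ±1.701
Decision: fail to reject H₀

Answer: t = 1.6027, fail to reject H₀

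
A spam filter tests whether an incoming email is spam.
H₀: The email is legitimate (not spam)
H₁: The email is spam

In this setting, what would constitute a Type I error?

Type I error (α): Rejecting H₀ when H₀ is true
Type II error (β): Failing to reject H₀ when H₁ is true

Answer: Marking a legitimate email as spam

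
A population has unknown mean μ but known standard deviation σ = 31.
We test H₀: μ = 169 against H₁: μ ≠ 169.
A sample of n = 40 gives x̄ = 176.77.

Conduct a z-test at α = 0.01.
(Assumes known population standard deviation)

Standard error: SE = σ/√n = 31/√40 = 4.9015
z-statistic: z = (x̄ - μ₀)/SE = (176.77 - 169)/4.9015 = 1.5852
Critical value: ±2.576
p-value = 0.1129
Decision: fail to reject H₀

Answer: z = 1.5852, fail to reject H₀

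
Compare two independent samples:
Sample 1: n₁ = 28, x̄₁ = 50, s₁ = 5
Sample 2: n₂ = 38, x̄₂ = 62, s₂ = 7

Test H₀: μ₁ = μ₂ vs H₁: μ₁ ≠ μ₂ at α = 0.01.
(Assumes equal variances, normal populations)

Answer: t = -7.7275, reject H₀

Derivation:
Pooled variance: s²_p = [27×5² + 37×7²]/(64) = 38.8750
s_p = 6.2350
SE = s_p×√(1/n₁ + 1/n₂) = 6.2350×√(1/28 + 1/38) = 1.5529
t = (x̄₁ - x̄₂)/SE = (50 - 62)/1.5529 = -7.7275
df = 64, t-critical = ±2.655
Decision: reject H₀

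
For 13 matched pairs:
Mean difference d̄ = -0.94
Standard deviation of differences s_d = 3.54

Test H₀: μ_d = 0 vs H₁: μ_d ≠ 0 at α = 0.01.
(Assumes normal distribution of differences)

df = n - 1 = 12
SE = s_d/√n = 3.54/√13 = 0.9818
t = d̄/SE = -0.94/0.9818 = -0.9574
Critical value: t_{0.005,12} = ±3.055
p-value ≈ 0.3573
Decision: fail to reject H₀

Answer: t = -0.9574, fail to reject H₀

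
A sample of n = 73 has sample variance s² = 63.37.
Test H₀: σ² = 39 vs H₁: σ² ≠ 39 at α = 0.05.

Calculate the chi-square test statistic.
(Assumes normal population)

df = n - 1 = 72
χ² = (n-1)s²/σ₀² = 72×63.37/39 = 116.9908
Critical values: χ²_{0.975,72} = 50.428, χ²_{0.025,72} = 97.353
Rejection region: χ² < 50.428 or χ² > 97.353
Decision: reject H₀

Answer: χ² = 116.9908, reject H₀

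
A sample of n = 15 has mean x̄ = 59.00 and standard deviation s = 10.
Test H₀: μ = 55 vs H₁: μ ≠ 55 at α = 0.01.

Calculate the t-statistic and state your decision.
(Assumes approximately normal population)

Answer: t = 1.5492, fail to reject H₀

Derivation:
df = n - 1 = 14
SE = s/√n = 10/√15 = 2.5820
t = (x̄ - μ₀)/SE = (59.00 - 55)/2.5820 = 1.5492
Critical value: t_{0.005,14} = ±2.977
p-value ≈ 0.1436
Decision: fail to reject H₀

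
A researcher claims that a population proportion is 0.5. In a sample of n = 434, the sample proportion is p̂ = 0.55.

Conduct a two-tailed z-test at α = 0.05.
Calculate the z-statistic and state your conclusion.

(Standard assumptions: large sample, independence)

Answer: z = 2.0832, reject H₀

Derivation:
H₀: p = 0.5, H₁: p ≠ 0.5
Standard error: SE = √(p₀(1-p₀)/n) = √(0.5×0.5/434) = 0.024001
z-statistic: z = (p̂ - p₀)/SE = (0.55 - 0.5)/0.024001 = 2.0832
Critical value: z_0.025 = ±1.960
p-value = 0.0372
Decision: reject H₀ at α = 0.05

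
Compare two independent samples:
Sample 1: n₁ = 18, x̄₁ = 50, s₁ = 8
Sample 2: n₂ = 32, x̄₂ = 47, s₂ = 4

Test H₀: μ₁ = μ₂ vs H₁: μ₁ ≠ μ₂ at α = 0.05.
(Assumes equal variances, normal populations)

Answer: t = 1.7725, fail to reject H₀

Derivation:
Pooled variance: s²_p = [17×8² + 31×4²]/(48) = 33.0000
s_p = 5.7446
SE = s_p×√(1/n₁ + 1/n₂) = 5.7446×√(1/18 + 1/32) = 1.6925
t = (x̄₁ - x̄₂)/SE = (50 - 47)/1.6925 = 1.7725
df = 48, t-critical = ±2.011
Decision: fail to reject H₀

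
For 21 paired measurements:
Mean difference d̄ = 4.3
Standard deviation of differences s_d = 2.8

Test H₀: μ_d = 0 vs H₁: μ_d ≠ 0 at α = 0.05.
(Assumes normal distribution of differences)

df = n - 1 = 20
SE = s_d/√n = 2.8/√21 = 0.6110
t = d̄/SE = 4.3/0.6110 = 7.0376
Critical value: t_{0.025,20} = ±2.086
p-value < 0.0001
Decision: reject H₀

Answer: t = 7.0376, reject H₀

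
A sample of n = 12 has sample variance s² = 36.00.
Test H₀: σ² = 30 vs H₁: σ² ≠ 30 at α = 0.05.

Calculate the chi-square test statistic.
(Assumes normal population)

Answer: χ² = 13.2000, fail to reject H₀

Derivation:
df = n - 1 = 11
χ² = (n-1)s²/σ₀² = 11×36.00/30 = 13.2000
Critical values: χ²_{0.975,11} = 3.816, χ²_{0.025,11} = 21.920
Rejection region: χ² < 3.816 or χ² > 21.920
Decision: fail to reject H₀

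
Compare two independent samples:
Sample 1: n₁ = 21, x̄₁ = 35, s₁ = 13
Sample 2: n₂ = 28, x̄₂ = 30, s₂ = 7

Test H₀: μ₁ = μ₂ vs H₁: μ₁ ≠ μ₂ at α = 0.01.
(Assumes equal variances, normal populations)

Pooled variance: s²_p = [20×13² + 27×7²]/(47) = 100.0638
s_p = 10.0032
SE = s_p×√(1/n₁ + 1/n₂) = 10.0032×√(1/21 + 1/28) = 2.8877
t = (x̄₁ - x̄₂)/SE = (35 - 30)/2.8877 = 1.7315
df = 47, t-critical = ±2.685
Decision: fail to reject H₀

Answer: t = 1.7315, fail to reject H₀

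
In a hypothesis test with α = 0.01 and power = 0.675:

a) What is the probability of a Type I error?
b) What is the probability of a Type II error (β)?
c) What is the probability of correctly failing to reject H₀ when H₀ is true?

a) Type I error probability = α = 0.01
b) Power = P(reject H₀ | H₁ true) = 1 - β = 0.675, so Type II error probability = β = 1 - Power = 0.325
c) P(fail to reject H₀ | H₀ true) = 1 - α = 0.99

Answer: a) 0.01, b) 0.325, c) 0.99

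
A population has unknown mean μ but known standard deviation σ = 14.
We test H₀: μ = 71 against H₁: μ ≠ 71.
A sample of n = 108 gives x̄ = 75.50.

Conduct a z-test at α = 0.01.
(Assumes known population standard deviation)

Standard error: SE = σ/√n = 14/√108 = 1.3472
z-statistic: z = (x̄ - μ₀)/SE = (75.50 - 71)/1.3472 = 3.3403
Critical value: ±2.576
p-value = 0.0008
Decision: reject H₀

Answer: z = 3.3403, reject H₀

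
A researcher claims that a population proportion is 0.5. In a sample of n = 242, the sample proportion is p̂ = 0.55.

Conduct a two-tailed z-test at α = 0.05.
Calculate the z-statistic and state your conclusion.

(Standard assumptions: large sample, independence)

H₀: p = 0.5, H₁: p ≠ 0.5
Standard error: SE = √(p₀(1-p₀)/n) = √(0.5×0.5/242) = 0.032141
z-statistic: z = (p̂ - p₀)/SE = (0.55 - 0.5)/0.032141 = 1.5556
Critical value: z_0.025 = ±1.960
p-value = 0.1198
Decision: fail to reject H₀ at α = 0.05

Answer: z = 1.5556, fail to reject H₀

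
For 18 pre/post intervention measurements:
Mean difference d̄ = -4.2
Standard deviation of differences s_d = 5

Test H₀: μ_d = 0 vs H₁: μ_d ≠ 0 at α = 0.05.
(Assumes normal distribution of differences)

df = n - 1 = 17
SE = s_d/√n = 5/√18 = 1.1785
t = d̄/SE = -4.2/1.1785 = -3.5639
Critical value: t_{0.025,17} = ±2.110
p-value ≈ 0.0024
Decision: reject H₀

Answer: t = -3.5639, reject H₀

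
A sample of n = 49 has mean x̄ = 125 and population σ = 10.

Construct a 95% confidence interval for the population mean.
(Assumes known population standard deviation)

Answer: (122.1999, 127.8001)

Derivation:
Confidence level: 95%, α = 0.05
z_0.025 = 1.960
SE = σ/√n = 10/√49 = 1.4286
Margin of error = 1.960 × 1.4286 = 2.8001
CI: x̄ ± margin = 125 ± 2.8001
CI: (122.1999, 127.8001)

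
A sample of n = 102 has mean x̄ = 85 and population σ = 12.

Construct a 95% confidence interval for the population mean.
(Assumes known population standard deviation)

Confidence level: 95%, α = 0.05
z_0.025 = 1.960
SE = σ/√n = 12/√102 = 1.1882
Margin of error = 1.960 × 1.1882 = 2.3289
CI: x̄ ± margin = 85 ± 2.3289
CI: (82.6711, 87.3289)

Answer: (82.6711, 87.3289)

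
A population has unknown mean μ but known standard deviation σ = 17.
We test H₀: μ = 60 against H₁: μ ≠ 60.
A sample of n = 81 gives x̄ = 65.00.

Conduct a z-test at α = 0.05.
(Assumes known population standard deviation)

Standard error: SE = σ/√n = 17/√81 = 1.8889
z-statistic: z = (x̄ - μ₀)/SE = (65.00 - 60)/1.8889 = 2.6470
Critical value: ±1.960
p-value = 0.0081
Decision: reject H₀

Answer: z = 2.6470, reject H₀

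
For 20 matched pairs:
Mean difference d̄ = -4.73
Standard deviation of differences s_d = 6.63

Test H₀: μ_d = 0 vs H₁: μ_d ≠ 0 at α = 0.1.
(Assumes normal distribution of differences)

Answer: t = -3.1906, reject H₀

Derivation:
df = n - 1 = 19
SE = s_d/√n = 6.63/√20 = 1.4825
t = d̄/SE = -4.73/1.4825 = -3.1906
Critical value: t_{0.05,19} = ±1.729
p-value ≈ 0.0048
Decision: reject H₀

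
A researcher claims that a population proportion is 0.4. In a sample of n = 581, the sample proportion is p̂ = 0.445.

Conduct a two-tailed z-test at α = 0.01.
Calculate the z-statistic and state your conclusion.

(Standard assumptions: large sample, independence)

Answer: z = 2.2141, fail to reject H₀

Derivation:
H₀: p = 0.4, H₁: p ≠ 0.4
Standard error: SE = √(p₀(1-p₀)/n) = √(0.4×0.6/581) = 0.020324
z-statistic: z = (p̂ - p₀)/SE = (0.445 - 0.4)/0.020324 = 2.2141
Critical value: z_0.005 = ±2.576
p-value = 0.0268
Decision: fail to reject H₀ at α = 0.01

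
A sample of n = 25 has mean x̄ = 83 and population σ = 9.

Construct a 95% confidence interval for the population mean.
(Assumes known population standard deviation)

Confidence level: 95%, α = 0.05
z_0.025 = 1.960
SE = σ/√n = 9/√25 = 1.8000
Margin of error = 1.960 × 1.8000 = 3.5280
CI: x̄ ± margin = 83 ± 3.5280
CI: (79.4720, 86.5280)

Answer: (79.4720, 86.5280)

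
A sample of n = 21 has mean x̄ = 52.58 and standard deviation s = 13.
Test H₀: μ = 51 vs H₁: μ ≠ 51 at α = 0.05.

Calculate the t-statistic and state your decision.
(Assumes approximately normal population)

Answer: t = 0.5570, fail to reject H₀

Derivation:
df = n - 1 = 20
SE = s/√n = 13/√21 = 2.8368
t = (x̄ - μ₀)/SE = (52.58 - 51)/2.8368 = 0.5570
Critical value: t_{0.025,20} = ±2.086
p-value ≈ 0.5837
Decision: fail to reject H₀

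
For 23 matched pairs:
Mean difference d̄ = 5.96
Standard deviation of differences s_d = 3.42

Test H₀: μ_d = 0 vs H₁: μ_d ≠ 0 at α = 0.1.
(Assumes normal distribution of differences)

df = n - 1 = 22
SE = s_d/√n = 3.42/√23 = 0.7131
t = d̄/SE = 5.96/0.7131 = 8.3579
Critical value: t_{0.05,22} = ±1.717
p-value < 0.0001
Decision: reject H₀

Answer: t = 8.3579, reject H₀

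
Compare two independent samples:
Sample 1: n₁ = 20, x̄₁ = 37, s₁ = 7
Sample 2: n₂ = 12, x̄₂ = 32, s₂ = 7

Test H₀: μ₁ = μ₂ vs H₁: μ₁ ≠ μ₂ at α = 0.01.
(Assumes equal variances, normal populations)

Answer: t = 1.9562, fail to reject H₀

Derivation:
Pooled variance: s²_p = [19×7² + 11×7²]/(30) = 49.0000
s_p = 7.0000
SE = s_p×√(1/n₁ + 1/n₂) = 7.0000×√(1/20 + 1/12) = 2.5560
t = (x̄₁ - x̄₂)/SE = (37 - 32)/2.5560 = 1.9562
df = 30, t-critical = ±2.750
Decision: fail to reject H₀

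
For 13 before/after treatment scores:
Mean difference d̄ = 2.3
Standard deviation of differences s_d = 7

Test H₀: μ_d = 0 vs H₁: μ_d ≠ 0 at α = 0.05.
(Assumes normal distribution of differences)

df = n - 1 = 12
SE = s_d/√n = 7/√13 = 1.9415
t = d̄/SE = 2.3/1.9415 = 1.1847
Critical value: t_{0.025,12} = ±2.179
p-value ≈ 0.2591
Decision: fail to reject H₀

Answer: t = 1.1847, fail to reject H₀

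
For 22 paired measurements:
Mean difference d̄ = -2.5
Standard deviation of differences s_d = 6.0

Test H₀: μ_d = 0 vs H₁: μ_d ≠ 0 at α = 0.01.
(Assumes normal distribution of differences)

Answer: t = -1.9543, fail to reject H₀

Derivation:
df = n - 1 = 21
SE = s_d/√n = 6.0/√22 = 1.2792
t = d̄/SE = -2.5/1.2792 = -1.9543
Critical value: t_{0.005,21} = ±2.831
p-value ≈ 0.0641
Decision: fail to reject H₀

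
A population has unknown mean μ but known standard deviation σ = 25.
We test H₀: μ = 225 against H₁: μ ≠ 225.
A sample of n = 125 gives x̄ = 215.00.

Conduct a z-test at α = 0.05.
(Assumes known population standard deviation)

Standard error: SE = σ/√n = 25/√125 = 2.2361
z-statistic: z = (x̄ - μ₀)/SE = (215.00 - 225)/2.2361 = -4.4721
Critical value: ±1.960
p-value < 0.0001
Decision: reject H₀

Answer: z = -4.4721, reject H₀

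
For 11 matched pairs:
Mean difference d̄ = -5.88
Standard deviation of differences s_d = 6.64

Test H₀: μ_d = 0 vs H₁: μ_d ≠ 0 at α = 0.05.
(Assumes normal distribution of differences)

df = n - 1 = 10
SE = s_d/√n = 6.64/√11 = 2.0020
t = d̄/SE = -5.88/2.0020 = -2.9371
Critical value: t_{0.025,10} = ±2.228
p-value ≈ 0.0149
Decision: reject H₀

Answer: t = -2.9371, reject H₀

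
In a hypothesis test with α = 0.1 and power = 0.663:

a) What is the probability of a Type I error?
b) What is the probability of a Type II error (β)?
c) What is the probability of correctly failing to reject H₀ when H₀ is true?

Answer: a) 0.1, b) 0.337, c) 0.9

Derivation:
a) Type I error probability = α = 0.1
b) Power = P(reject H₀ | H₁ true) = 1 - β = 0.663, so Type II error probability = β = 1 - Power = 0.337
c) P(fail to reject H₀ | H₀ true) = 1 - α = 0.9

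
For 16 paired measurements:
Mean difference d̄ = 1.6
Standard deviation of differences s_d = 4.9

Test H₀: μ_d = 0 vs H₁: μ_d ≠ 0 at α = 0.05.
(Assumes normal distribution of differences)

df = n - 1 = 15
SE = s_d/√n = 4.9/√16 = 1.2250
t = d̄/SE = 1.6/1.2250 = 1.3061
Critical value: t_{0.025,15} = ±2.131
p-value ≈ 0.2112
Decision: fail to reject H₀

Answer: t = 1.3061, fail to reject H₀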